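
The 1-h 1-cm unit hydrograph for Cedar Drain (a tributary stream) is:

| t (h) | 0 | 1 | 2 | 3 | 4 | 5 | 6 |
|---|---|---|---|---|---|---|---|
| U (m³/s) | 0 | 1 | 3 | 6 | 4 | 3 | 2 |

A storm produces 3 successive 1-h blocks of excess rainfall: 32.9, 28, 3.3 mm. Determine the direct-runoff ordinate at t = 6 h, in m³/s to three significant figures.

By discrete convolution, Q_j = Σ (P_i / 10 mm) · U_{j−i}.
At t = 6 h (j=6): Q = (32.9/10)·2 + (28/10)·3 + (3.3/10)·4 = 16.3 m³/s.

Q ≈ 16.3 m³/s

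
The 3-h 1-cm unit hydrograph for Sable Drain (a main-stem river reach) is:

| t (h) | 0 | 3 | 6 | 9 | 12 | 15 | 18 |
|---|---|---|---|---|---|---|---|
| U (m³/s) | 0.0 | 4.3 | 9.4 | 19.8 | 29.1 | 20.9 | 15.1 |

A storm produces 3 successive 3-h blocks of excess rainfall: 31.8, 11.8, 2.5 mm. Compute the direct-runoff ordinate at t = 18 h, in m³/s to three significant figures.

By discrete convolution, Q_j = Σ (P_i / 10 mm) · U_{j−i}.
At t = 18 h (j=6): Q = (31.8/10)·15.1 + (11.8/10)·20.9 + (2.5/10)·29.1 = 80.0 m³/s.

Q ≈ 80.0 m³/s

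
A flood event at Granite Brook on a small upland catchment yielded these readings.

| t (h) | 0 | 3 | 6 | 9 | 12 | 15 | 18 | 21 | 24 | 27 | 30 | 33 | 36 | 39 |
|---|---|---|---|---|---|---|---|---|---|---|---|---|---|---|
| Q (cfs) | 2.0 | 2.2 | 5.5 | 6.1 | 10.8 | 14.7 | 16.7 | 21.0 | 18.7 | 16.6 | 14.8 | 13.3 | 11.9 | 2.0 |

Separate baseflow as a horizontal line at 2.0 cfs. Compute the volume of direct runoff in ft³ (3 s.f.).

V ≈ 1.39 × 10^6 ft³

Direct-runoff ordinates (Q − Q_b): 0.0, 0.2, 3.5, 4.1, 8.8, 12.7, 14.7, 19.0, 16.7, 14.6, 12.8, 11.3, 9.9, 0.0 cfs.
ΣQ_DR = 128.3 cfs.
With Δt = 3 h = 10800 s, V = ΣQ_DR · Δt = 128.3 × 10800 = 1.39 × 10^6 ft³.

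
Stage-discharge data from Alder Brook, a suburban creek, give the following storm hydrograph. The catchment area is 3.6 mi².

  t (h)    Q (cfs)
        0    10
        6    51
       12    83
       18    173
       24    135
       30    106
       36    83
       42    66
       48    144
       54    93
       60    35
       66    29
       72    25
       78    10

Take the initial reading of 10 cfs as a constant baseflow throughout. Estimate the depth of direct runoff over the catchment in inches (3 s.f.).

Direct runoff: 0.0, 41.0, 73.0, 163.0, 125.0, 96.0, 73.0, 56.0, 134.0, 83.0, 25.0, 19.0, 15.0, 0.0 cfs; ΣQ_DR = 903.0 cfs.
V = ΣQ_DR · Δt = 903.0 × 21600 s = 1.950 × 10^7 ft³.
Over A = 3.6 mi², depth = V / A = 2.33 in.

d ≈ 2.33 in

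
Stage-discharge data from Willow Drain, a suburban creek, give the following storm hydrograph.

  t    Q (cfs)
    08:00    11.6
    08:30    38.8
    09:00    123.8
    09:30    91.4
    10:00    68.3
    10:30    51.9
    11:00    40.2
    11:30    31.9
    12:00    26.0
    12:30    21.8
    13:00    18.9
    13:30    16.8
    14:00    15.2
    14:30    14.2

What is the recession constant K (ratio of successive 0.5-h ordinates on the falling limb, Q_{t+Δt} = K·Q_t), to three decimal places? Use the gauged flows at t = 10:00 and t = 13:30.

K ≈ 0.818

Using the recession-limb readings at t = 10:00 and t = 13:30: Q falls from 68.3 to 16.8 cfs over 7 intervals.
K = (Q₂/Q₁)^(1/7) = (16.8/68.3)^(1/7) = 0.818.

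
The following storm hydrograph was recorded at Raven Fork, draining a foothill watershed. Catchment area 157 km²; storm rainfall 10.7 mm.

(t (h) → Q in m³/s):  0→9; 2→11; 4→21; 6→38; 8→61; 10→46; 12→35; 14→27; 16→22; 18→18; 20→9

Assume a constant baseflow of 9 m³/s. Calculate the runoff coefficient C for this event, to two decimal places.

ΣQ_DR = 198.0 m³/s; V = ΣQ_DR·Δt = 1.426 × 10^6 m³.
Runoff depth d = V / A = 9.080 mm.
C = d / P = 9.080 / 10.7 = 0.85.

C ≈ 0.85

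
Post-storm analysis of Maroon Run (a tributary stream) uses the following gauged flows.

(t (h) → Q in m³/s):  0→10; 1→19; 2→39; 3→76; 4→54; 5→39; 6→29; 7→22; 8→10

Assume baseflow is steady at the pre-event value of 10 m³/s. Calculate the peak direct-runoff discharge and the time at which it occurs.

Subtracting baseflow gives direct-runoff ordinates: 0.0, 9.0, 29.0, 66.0, 44.0, 29.0, 19.0, 12.0, 0.0 m³/s.
The maximum is 66.0 m³/s, occurring at the reading for t = 3 h.

Q_p = 66.0 m³/s at t = 3 h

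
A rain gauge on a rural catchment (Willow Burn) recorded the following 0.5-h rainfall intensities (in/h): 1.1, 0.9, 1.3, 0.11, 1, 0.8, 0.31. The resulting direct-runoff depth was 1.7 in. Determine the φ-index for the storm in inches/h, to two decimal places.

φ ≈ 0.34 in/h

Only the 5 blocks with intensity above φ contribute runoff: 1.1, 0.9, 1.3, 1, 0.8 in/h.
Σ(I−φ)·Δt = d  ⇒  (1.1+0.9+1.3+1+0.8 − 5φ)·0.5 = 1.7
φ = (5.100 − 1.7/0.5) / 5 = 0.34 in/h.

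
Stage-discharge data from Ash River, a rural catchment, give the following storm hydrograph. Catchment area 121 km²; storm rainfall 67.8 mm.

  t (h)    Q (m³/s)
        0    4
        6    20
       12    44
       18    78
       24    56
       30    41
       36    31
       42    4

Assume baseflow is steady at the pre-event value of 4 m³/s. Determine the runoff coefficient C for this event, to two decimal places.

C ≈ 0.65

ΣQ_DR = 246.0 m³/s; V = ΣQ_DR·Δt = 5.314 × 10^6 m³.
Runoff depth d = V / A = 43.91 mm.
C = d / P = 43.91 / 67.8 = 0.65.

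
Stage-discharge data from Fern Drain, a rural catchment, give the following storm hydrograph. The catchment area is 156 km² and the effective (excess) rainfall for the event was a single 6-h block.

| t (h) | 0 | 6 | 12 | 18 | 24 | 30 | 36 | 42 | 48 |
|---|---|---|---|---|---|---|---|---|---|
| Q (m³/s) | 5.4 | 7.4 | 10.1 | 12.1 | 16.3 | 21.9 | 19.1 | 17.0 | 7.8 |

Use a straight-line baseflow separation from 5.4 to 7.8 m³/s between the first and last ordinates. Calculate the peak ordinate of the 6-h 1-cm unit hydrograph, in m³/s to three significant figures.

Direct runoff: 0.00, 1.70, 4.10, 5.80, 9.70, 15.00, 11.90, 9.50, 0.00 m³/s; ΣQ_DR = 57.70 m³/s, peak = 15.00 m³/s.
Runoff depth d = ΣQ_DR·Δt / A = 57.70 × 21600 / (156 km²) = 7.989 mm.
The 1-cm UH is the DRH scaled by (10 mm)/d, so U_p = 15.00 × 10/7.989 = 18.8 m³/s.

U_p ≈ 18.8 m³/s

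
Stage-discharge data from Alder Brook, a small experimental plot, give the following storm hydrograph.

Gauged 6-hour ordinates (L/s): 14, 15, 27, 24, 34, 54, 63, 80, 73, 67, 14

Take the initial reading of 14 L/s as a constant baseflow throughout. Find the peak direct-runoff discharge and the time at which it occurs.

Q_p = 66.0 L/s at t = 42 h

Subtracting baseflow gives direct-runoff ordinates: 0.0, 1.0, 13.0, 10.0, 20.0, 40.0, 49.0, 66.0, 59.0, 53.0, 0.0 L/s.
The maximum is 66.0 L/s, occurring at the reading for t = 42 h.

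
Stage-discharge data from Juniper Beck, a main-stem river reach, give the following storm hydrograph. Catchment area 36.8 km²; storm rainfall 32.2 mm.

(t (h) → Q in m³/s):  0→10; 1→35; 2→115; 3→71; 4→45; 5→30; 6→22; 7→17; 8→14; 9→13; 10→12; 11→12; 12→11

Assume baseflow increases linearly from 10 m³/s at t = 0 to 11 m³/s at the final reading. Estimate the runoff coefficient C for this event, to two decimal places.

ΣQ_DR = 270.5 m³/s; V = ΣQ_DR·Δt = 9.738 × 10^5 m³.
Runoff depth d = V / A = 26.46 mm.
C = d / P = 26.46 / 32.2 = 0.82.

C ≈ 0.82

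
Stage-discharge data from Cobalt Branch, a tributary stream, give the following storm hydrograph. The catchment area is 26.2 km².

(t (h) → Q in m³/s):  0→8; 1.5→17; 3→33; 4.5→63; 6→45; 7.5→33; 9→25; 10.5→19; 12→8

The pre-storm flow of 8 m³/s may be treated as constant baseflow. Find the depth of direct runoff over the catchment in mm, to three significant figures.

Direct runoff: 0.0, 9.0, 25.0, 55.0, 37.0, 25.0, 17.0, 11.0, 0.0 m³/s; ΣQ_DR = 179.0 m³/s.
V = ΣQ_DR · Δt = 179.0 × 5400 s = 9.666 × 10^5 m³.
Over A = 26.2 km², depth = V / A = 36.9 mm.

d ≈ 36.9 mm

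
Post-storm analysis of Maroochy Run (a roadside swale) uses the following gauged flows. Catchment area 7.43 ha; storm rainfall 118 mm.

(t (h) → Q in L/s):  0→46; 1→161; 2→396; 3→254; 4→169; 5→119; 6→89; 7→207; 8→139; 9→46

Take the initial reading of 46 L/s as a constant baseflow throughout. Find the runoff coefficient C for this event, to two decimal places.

C ≈ 0.48

ΣQ_DR = 1166 L/s; V = ΣQ_DR·Δt = 4.198 × 10^6 L.
Runoff depth d = V / A = 56.50 mm.
C = d / P = 56.50 / 118 = 0.48.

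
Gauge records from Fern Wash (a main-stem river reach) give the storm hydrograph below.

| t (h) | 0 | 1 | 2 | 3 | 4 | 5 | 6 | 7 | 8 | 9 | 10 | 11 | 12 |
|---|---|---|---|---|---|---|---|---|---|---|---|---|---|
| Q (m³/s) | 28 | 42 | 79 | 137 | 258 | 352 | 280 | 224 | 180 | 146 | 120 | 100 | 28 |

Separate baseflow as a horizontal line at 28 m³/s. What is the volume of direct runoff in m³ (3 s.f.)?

V ≈ 5.80 × 10^6 m³

Direct-runoff ordinates (Q − Q_b): 0.0, 14.0, 51.0, 109.0, 230.0, 324.0, 252.0, 196.0, 152.0, 118.0, 92.0, 72.0, 0.0 m³/s.
ΣQ_DR = 1610 m³/s.
With Δt = 1 h = 3600 s, V = ΣQ_DR · Δt = 1610 × 3600 = 5.80 × 10^6 m³.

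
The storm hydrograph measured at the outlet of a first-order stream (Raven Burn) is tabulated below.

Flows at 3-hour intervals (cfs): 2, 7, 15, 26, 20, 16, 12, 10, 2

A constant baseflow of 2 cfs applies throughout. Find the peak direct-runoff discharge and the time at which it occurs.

Q_p = 24.0 cfs at t = 9 h

Subtracting baseflow gives direct-runoff ordinates: 0.0, 5.0, 13.0, 24.0, 18.0, 14.0, 10.0, 8.0, 0.0 cfs.
The maximum is 24.0 cfs, occurring at the reading for t = 9 h.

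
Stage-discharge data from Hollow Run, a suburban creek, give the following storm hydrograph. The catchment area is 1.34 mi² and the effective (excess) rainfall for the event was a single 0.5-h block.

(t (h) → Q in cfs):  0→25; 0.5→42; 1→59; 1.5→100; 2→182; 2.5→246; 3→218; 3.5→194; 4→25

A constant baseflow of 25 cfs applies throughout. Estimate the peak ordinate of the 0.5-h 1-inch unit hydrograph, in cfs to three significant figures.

U_p ≈ 441 cfs

Direct runoff: 0.0, 17.0, 34.0, 75.0, 157.0, 221.0, 193.0, 169.0, 0.0 cfs; ΣQ_DR = 866.0 cfs, peak = 221.0 cfs.
Runoff depth d = ΣQ_DR·Δt / A = 866.0 × 1800 / (1.34 mi²) = 0.5007 in.
The 1-inch UH is the DRH scaled by (1 in)/d, so U_p = 221.0 × 1/0.5007 = 441 cfs.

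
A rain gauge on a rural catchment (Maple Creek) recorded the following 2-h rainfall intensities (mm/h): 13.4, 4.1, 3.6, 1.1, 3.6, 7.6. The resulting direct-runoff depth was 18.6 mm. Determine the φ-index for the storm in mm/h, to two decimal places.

Only the 2 blocks with intensity above φ contribute runoff: 13.4, 7.6 mm/h.
Σ(I−φ)·Δt = d  ⇒  (13.4+7.6 − 2φ)·2 = 18.6
φ = (21.00 − 18.6/2) / 2 = 5.85 mm/h.

φ ≈ 5.85 mm/h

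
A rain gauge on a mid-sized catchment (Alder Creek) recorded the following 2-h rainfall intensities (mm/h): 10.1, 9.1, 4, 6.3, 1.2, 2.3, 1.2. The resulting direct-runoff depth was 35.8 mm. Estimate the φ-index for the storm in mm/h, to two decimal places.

Only the 4 blocks with intensity above φ contribute runoff: 10.1, 9.1, 4, 6.3 mm/h.
Σ(I−φ)·Δt = d  ⇒  (10.1+9.1+4+6.3 − 4φ)·2 = 35.8
φ = (29.50 − 35.8/2) / 4 = 2.90 mm/h.

φ ≈ 2.90 mm/h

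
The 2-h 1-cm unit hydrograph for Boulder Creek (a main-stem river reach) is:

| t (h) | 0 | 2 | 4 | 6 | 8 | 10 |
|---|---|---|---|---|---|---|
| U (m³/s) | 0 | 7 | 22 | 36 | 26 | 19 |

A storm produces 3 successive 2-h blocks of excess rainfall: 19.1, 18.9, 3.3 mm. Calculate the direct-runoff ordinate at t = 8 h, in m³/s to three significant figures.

Q ≈ 125 m³/s

By discrete convolution, Q_j = Σ (P_i / 10 mm) · U_{j−i}.
At t = 8 h (j=4): Q = (19.1/10)·26 + (18.9/10)·36 + (3.3/10)·22 = 125 m³/s.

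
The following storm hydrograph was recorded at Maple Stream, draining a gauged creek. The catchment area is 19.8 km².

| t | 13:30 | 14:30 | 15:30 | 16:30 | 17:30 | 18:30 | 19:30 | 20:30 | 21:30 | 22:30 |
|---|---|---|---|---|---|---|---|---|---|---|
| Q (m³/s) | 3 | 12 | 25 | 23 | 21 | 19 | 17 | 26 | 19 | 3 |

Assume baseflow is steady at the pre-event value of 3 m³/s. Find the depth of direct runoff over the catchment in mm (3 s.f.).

Direct runoff: 0.0, 9.0, 22.0, 20.0, 18.0, 16.0, 14.0, 23.0, 16.0, 0.0 m³/s; ΣQ_DR = 138.0 m³/s.
V = ΣQ_DR · Δt = 138.0 × 3600 s = 4.968 × 10^5 m³.
Over A = 19.8 km², depth = V / A = 25.1 mm.

d ≈ 25.1 mm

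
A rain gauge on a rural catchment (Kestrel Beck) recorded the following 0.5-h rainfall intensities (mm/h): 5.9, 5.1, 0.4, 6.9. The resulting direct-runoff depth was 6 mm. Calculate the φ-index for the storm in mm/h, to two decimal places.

φ ≈ 1.97 mm/h

Only the 3 blocks with intensity above φ contribute runoff: 5.9, 5.1, 6.9 mm/h.
Σ(I−φ)·Δt = d  ⇒  (5.9+5.1+6.9 − 3φ)·0.5 = 6
φ = (17.90 − 6/0.5) / 3 = 1.97 mm/h.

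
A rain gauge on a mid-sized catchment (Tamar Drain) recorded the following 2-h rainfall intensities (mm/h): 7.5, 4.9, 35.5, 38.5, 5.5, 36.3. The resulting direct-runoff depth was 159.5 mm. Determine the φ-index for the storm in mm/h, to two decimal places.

Only the 3 blocks with intensity above φ contribute runoff: 35.5, 38.5, 36.3 mm/h.
Σ(I−φ)·Δt = d  ⇒  (35.5+38.5+36.3 − 3φ)·2 = 159.5
φ = (110.3 − 159.5/2) / 3 = 10.18 mm/h.

φ ≈ 10.18 mm/h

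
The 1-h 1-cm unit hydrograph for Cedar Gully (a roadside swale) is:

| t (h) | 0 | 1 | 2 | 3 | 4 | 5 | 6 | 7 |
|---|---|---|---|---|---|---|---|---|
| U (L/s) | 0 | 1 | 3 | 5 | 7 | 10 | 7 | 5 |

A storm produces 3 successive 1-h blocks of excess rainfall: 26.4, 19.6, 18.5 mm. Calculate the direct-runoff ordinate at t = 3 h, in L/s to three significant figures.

Q ≈ 20.9 L/s

By discrete convolution, Q_j = Σ (P_i / 10 mm) · U_{j−i}.
At t = 3 h (j=3): Q = (26.4/10)·5 + (19.6/10)·3 + (18.5/10)·1 = 20.9 L/s.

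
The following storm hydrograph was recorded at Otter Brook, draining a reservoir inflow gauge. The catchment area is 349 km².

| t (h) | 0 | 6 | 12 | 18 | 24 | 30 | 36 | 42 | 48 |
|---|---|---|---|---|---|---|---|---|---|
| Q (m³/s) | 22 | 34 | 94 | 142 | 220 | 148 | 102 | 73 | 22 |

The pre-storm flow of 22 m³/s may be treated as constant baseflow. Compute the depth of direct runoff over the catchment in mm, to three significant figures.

Direct runoff: 0.0, 12.0, 72.0, 120.0, 198.0, 126.0, 80.0, 51.0, 0.0 m³/s; ΣQ_DR = 659.0 m³/s.
V = ΣQ_DR · Δt = 659.0 × 21600 s = 1.423 × 10^7 m³.
Over A = 349 km², depth = V / A = 40.8 mm.

d ≈ 40.8 mm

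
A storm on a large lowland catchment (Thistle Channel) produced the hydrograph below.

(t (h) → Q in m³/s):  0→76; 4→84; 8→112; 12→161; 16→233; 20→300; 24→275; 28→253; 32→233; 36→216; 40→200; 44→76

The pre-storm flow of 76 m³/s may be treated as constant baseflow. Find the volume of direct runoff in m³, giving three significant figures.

Direct-runoff ordinates (Q − Q_b): 0.0, 8.0, 36.0, 85.0, 157.0, 224.0, 199.0, 177.0, 157.0, 140.0, 124.0, 0.0 m³/s.
ΣQ_DR = 1307 m³/s.
With Δt = 4 h = 14400 s, V = ΣQ_DR · Δt = 1307 × 14400 = 1.88 × 10^7 m³.

V ≈ 1.88 × 10^7 m³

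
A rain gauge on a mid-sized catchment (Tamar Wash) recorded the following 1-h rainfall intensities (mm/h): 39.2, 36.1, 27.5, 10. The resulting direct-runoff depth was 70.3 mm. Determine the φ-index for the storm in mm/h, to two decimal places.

Only the 3 blocks with intensity above φ contribute runoff: 39.2, 36.1, 27.5 mm/h.
Σ(I−φ)·Δt = d  ⇒  (39.2+36.1+27.5 − 3φ)·1 = 70.3
φ = (102.8 − 70.3/1) / 3 = 10.83 mm/h.

φ ≈ 10.83 mm/h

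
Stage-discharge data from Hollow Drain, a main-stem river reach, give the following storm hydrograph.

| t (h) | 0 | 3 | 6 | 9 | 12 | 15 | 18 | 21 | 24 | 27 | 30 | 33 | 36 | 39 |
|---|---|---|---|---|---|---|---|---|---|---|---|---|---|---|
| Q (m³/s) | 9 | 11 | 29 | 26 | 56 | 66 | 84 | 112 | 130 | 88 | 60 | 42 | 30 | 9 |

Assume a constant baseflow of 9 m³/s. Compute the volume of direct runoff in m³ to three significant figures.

V ≈ 6.76 × 10^6 m³

Direct-runoff ordinates (Q − Q_b): 0.0, 2.0, 20.0, 17.0, 47.0, 57.0, 75.0, 103.0, 121.0, 79.0, 51.0, 33.0, 21.0, 0.0 m³/s.
ΣQ_DR = 626.0 m³/s.
With Δt = 3 h = 10800 s, V = ΣQ_DR · Δt = 626.0 × 10800 = 6.76 × 10^6 m³.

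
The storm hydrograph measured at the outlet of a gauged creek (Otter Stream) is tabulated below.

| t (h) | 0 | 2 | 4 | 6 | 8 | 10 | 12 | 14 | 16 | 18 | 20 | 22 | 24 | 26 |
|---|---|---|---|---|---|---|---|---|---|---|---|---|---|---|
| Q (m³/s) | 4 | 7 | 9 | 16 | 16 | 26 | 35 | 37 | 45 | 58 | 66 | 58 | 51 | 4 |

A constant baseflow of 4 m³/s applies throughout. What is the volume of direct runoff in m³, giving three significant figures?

Direct-runoff ordinates (Q − Q_b): 0.0, 3.0, 5.0, 12.0, 12.0, 22.0, 31.0, 33.0, 41.0, 54.0, 62.0, 54.0, 47.0, 0.0 m³/s.
ΣQ_DR = 376.0 m³/s.
With Δt = 2 h = 7200 s, V = ΣQ_DR · Δt = 376.0 × 7200 = 2.71 × 10^6 m³.

V ≈ 2.71 × 10^6 m³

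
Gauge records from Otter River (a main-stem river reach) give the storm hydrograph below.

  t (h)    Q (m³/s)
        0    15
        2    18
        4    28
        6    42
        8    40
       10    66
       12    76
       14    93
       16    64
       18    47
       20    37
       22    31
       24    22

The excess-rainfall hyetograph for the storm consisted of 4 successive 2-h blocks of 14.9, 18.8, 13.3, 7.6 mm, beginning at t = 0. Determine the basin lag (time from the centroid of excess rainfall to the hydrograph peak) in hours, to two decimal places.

Centroid of excess rainfall: t_c = Σ P_i·t̄_i / ΣP_i = 3.4982 h (block centres at 1, 3, 5, 7 h).
Hydrograph peak occurs at t = 14 h, so basin lag t_L = 14 − 3.4982 = 10.50 h.

t_L ≈ 10.50 h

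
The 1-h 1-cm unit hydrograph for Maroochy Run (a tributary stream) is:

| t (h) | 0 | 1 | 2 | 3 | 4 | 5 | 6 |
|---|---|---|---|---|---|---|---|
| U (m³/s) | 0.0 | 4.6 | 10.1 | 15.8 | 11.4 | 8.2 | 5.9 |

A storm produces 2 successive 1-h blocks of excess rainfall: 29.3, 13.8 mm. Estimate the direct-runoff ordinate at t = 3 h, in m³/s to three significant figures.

By discrete convolution, Q_j = Σ (P_i / 10 mm) · U_{j−i}.
At t = 3 h (j=3): Q = (29.3/10)·15.8 + (13.8/10)·10.1 = 60.2 m³/s.

Q ≈ 60.2 m³/s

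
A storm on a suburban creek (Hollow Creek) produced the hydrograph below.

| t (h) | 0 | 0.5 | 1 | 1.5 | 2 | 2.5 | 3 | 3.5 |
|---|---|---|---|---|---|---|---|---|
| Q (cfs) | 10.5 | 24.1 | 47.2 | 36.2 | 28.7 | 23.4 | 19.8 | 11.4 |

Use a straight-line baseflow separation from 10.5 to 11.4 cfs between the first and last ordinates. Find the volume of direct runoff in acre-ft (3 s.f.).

V ≈ 4.70 acre-ft

Direct-runoff ordinates (Q − Q_b): 0.00, 13.47, 36.44, 25.31, 17.69, 12.26, 8.53, 0.00 cfs.
ΣQ_DR = 113.7 cfs.
With Δt = 0.5 h = 1800 s, V = ΣQ_DR · Δt = 113.7 × 1800 = 2.05 × 10^5 ft³ = 4.70 acre-ft.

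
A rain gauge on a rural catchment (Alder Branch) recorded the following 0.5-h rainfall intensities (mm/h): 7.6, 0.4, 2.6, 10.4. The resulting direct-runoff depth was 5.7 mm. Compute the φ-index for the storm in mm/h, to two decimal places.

φ ≈ 3.30 mm/h

Only the 2 blocks with intensity above φ contribute runoff: 7.6, 10.4 mm/h.
Σ(I−φ)·Δt = d  ⇒  (7.6+10.4 − 2φ)·0.5 = 5.7
φ = (18.00 − 5.7/0.5) / 2 = 3.30 mm/h.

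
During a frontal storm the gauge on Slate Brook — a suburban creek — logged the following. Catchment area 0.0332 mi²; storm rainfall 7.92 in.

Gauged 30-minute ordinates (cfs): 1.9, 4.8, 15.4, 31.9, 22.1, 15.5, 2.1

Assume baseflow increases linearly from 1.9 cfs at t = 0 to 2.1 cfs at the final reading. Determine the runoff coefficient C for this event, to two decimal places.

ΣQ_DR = 79.70 cfs; V = ΣQ_DR·Δt = 1.435 × 10^5 ft³.
Runoff depth d = V / A = 1.860 in.
C = d / P = 1.860 / 7.92 = 0.23.

C ≈ 0.23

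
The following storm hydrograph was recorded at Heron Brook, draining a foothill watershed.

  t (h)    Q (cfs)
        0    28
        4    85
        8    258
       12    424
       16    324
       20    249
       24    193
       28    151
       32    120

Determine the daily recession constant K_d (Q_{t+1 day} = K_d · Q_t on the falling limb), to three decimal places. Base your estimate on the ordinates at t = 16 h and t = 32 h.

K_d ≈ 0.225

Between t = 16 h and t = 32 h the flow falls from 324 to 120 cfs over 4×4 h = 16 h.
Per-interval ratio K = (120/324)^(1/4) = 0.7801; K_d = K^(24/4) = 0.225.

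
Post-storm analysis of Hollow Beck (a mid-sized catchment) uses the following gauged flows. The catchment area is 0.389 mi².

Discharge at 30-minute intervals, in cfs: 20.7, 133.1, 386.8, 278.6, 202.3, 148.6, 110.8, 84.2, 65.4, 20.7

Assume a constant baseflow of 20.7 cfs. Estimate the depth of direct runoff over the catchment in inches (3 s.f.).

Direct runoff: 0.0, 112.4, 366.1, 257.9, 181.6, 127.9, 90.1, 63.5, 44.7, 0.0 cfs; ΣQ_DR = 1244 cfs.
V = ΣQ_DR · Δt = 1244 × 1800 s = 2.240 × 10^6 ft³.
Over A = 0.389 mi², depth = V / A = 2.48 in.

d ≈ 2.48 in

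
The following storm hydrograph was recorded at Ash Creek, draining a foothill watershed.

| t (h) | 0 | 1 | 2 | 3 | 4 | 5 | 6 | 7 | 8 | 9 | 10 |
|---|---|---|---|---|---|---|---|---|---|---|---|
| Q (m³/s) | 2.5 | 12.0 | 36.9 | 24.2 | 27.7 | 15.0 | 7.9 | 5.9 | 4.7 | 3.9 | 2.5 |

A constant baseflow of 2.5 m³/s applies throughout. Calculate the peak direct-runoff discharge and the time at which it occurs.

Subtracting baseflow gives direct-runoff ordinates: 0.0, 9.5, 34.4, 21.7, 25.2, 12.5, 5.4, 3.4, 2.2, 1.4, 0.0 m³/s.
The maximum is 34.4 m³/s, occurring at the reading for t = 2 h.

Q_p = 34.4 m³/s at t = 2 h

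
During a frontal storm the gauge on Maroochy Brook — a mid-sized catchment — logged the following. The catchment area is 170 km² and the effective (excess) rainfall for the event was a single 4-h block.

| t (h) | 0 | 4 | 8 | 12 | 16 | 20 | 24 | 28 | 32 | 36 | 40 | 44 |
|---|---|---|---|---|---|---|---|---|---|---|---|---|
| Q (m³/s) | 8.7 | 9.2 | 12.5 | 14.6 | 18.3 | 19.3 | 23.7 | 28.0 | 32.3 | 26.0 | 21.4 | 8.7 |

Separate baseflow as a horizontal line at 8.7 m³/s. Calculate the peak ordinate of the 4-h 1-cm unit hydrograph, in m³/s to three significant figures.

U_p ≈ 23.6 m³/s

Direct runoff: 0.0, 0.5, 3.8, 5.9, 9.6, 10.6, 15.0, 19.3, 23.6, 17.3, 12.7, 0.0 m³/s; ΣQ_DR = 118.3 m³/s, peak = 23.6 m³/s.
Runoff depth d = ΣQ_DR·Δt / A = 118.3 × 14400 / (170 km²) = 10.02 mm.
The 1-cm UH is the DRH scaled by (10 mm)/d, so U_p = 23.6 × 10/10.02 = 23.6 m³/s.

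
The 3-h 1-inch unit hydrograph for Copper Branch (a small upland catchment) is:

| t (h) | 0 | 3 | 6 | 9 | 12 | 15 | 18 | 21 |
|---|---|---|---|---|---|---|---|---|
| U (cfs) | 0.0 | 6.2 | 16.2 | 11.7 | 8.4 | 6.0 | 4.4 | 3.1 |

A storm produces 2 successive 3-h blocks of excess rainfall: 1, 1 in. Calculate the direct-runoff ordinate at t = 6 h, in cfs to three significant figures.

Q ≈ 22.4 cfs

By discrete convolution, Q_j = Σ (P_i / 1 in) · U_{j−i}.
At t = 6 h (j=2): Q = (1/1)·16.2 + (1/1)·6.2 = 22.4 cfs.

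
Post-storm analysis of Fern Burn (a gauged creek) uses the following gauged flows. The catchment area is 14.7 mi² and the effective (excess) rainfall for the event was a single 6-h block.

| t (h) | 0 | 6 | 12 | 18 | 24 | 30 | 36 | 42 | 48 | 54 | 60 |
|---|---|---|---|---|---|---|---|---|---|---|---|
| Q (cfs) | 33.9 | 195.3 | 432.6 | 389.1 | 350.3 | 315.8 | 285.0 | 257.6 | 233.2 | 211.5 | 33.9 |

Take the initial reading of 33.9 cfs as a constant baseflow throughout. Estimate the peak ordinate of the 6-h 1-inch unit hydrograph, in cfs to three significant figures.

Direct runoff: 0.0, 161.4, 398.7, 355.2, 316.4, 281.9, 251.1, 223.7, 199.3, 177.6, 0.0 cfs; ΣQ_DR = 2365 cfs, peak = 398.7 cfs.
Runoff depth d = ΣQ_DR·Δt / A = 2365 × 21600 / (14.7 mi²) = 1.496 in.
The 1-inch UH is the DRH scaled by (1 in)/d, so U_p = 398.7 × 1/1.496 = 267 cfs.

U_p ≈ 267 cfs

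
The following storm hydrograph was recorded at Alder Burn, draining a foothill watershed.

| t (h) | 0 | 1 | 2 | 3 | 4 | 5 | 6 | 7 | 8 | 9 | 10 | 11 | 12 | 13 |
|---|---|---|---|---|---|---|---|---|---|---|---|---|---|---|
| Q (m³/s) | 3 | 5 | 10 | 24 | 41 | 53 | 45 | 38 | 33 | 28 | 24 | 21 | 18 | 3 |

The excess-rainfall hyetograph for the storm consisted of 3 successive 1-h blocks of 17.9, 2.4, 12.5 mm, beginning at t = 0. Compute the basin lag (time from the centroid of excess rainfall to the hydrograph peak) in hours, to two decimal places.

t_L ≈ 3.66 h

Centroid of excess rainfall: t_c = Σ P_i·t̄_i / ΣP_i = 1.3354 h (block centres at 0.5, 1.5, 2.5 h).
Hydrograph peak occurs at t = 5 h, so basin lag t_L = 5 − 1.3354 = 3.66 h.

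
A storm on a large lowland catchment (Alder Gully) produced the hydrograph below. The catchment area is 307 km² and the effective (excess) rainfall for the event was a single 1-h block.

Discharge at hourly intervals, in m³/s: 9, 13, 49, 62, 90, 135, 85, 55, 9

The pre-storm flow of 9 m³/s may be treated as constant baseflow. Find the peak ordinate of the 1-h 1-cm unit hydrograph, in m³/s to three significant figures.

Direct runoff: 0.0, 4.0, 40.0, 53.0, 81.0, 126.0, 76.0, 46.0, 0.0 m³/s; ΣQ_DR = 426.0 m³/s, peak = 126.0 m³/s.
Runoff depth d = ΣQ_DR·Δt / A = 426.0 × 3600 / (307 km²) = 4.995 mm.
The 1-cm UH is the DRH scaled by (10 mm)/d, so U_p = 126.0 × 10/4.995 = 252 m³/s.

U_p ≈ 252 m³/s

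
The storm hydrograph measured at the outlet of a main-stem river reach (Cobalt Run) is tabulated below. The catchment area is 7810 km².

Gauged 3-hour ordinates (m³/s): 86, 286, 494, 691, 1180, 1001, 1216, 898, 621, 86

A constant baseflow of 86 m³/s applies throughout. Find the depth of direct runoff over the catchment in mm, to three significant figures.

Direct runoff: 0.0, 200.0, 408.0, 605.0, 1094.0, 915.0, 1130.0, 812.0, 535.0, 0.0 m³/s; ΣQ_DR = 5699 m³/s.
V = ΣQ_DR · Δt = 5699 × 10800 s = 6.155 × 10^7 m³.
Over A = 7810 km², depth = V / A = 7.88 mm.

d ≈ 7.88 mm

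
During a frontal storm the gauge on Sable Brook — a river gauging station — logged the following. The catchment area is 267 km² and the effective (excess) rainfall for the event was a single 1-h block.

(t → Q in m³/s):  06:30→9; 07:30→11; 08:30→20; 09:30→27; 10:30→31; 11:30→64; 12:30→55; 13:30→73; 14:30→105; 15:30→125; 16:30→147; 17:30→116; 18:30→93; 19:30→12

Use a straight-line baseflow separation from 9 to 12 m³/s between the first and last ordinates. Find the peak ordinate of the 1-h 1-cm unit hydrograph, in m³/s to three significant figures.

Direct runoff: 0.00, 1.77, 10.54, 17.31, 21.08, 53.85, 44.62, 62.38, 94.15, 113.92, 135.69, 104.46, 81.23, 0.00 m³/s; ΣQ_DR = 741.0 m³/s, peak = 135.69 m³/s.
Runoff depth d = ΣQ_DR·Δt / A = 741.0 × 3600 / (267 km²) = 9.991 mm.
The 1-cm UH is the DRH scaled by (10 mm)/d, so U_p = 135.69 × 10/9.991 = 136 m³/s.

U_p ≈ 136 m³/s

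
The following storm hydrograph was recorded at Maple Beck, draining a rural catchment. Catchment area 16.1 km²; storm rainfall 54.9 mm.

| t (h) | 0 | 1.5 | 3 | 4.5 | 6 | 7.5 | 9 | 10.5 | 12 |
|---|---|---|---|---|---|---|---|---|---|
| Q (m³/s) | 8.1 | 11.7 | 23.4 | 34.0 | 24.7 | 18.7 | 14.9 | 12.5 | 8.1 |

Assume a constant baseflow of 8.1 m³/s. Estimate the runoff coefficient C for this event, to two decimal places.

C ≈ 0.51

ΣQ_DR = 83.20 m³/s; V = ΣQ_DR·Δt = 4.493 × 10^5 m³.
Runoff depth d = V / A = 27.91 mm.
C = d / P = 27.91 / 54.9 = 0.51.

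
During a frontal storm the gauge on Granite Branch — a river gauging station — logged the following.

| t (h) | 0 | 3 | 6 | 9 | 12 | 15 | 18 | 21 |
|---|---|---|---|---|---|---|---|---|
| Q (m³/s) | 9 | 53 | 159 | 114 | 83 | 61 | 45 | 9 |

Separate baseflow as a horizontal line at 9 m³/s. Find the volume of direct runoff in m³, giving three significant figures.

V ≈ 4.98 × 10^6 m³

Direct-runoff ordinates (Q − Q_b): 0.0, 44.0, 150.0, 105.0, 74.0, 52.0, 36.0, 0.0 m³/s.
ΣQ_DR = 461.0 m³/s.
With Δt = 3 h = 10800 s, V = ΣQ_DR · Δt = 461.0 × 10800 = 4.98 × 10^6 m³.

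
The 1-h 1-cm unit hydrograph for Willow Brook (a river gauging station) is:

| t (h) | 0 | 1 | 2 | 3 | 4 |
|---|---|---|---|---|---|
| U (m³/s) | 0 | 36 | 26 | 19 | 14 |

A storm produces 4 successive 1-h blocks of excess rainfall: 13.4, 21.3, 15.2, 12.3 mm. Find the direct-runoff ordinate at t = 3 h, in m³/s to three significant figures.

Q ≈ 136 m³/s

By discrete convolution, Q_j = Σ (P_i / 10 mm) · U_{j−i}.
At t = 3 h (j=3): Q = (13.4/10)·19 + (21.3/10)·26 + (15.2/10)·36 + (12.3/10)·0 = 136 m³/s.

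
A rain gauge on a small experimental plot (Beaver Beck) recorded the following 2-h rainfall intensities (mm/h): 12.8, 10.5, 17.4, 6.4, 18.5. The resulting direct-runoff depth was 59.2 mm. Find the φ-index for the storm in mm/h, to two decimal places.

φ ≈ 7.40 mm/h

Only the 4 blocks with intensity above φ contribute runoff: 12.8, 10.5, 17.4, 18.5 mm/h.
Σ(I−φ)·Δt = d  ⇒  (12.8+10.5+17.4+18.5 − 4φ)·2 = 59.2
φ = (59.20 − 59.2/2) / 4 = 7.40 mm/h.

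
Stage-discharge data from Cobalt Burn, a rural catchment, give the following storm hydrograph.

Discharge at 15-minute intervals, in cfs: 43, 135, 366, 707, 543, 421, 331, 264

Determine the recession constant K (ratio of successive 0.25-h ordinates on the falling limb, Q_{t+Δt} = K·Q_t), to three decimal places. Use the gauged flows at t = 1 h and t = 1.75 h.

K ≈ 0.786

Using the recession-limb readings at t = 1 h and t = 1.75 h: Q falls from 543 to 264 cfs over 3 intervals.
K = (Q₂/Q₁)^(1/3) = (264/543)^(1/3) = 0.786.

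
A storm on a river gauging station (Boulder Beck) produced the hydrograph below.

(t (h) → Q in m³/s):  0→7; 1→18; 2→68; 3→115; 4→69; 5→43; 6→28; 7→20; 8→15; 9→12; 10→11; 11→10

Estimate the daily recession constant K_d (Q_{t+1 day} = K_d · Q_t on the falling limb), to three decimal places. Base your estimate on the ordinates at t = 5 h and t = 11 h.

Between t = 5 h and t = 11 h the flow falls from 43 to 10 m³/s over 6×1 h = 6 h.
Per-interval ratio K = (10/43)^(1/6) = 0.7842; K_d = K^(24/1) = 0.003.

K_d ≈ 0.003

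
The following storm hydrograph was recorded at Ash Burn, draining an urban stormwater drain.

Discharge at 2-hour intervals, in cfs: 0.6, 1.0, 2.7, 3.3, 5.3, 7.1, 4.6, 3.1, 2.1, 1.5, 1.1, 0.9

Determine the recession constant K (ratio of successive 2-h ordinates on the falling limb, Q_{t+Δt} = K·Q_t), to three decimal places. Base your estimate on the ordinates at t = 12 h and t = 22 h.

K ≈ 0.722

Using the recession-limb readings at t = 12 h and t = 22 h: Q falls from 4.6 to 0.9 cfs over 5 intervals.
K = (Q₂/Q₁)^(1/5) = (0.9/4.6)^(1/5) = 0.722.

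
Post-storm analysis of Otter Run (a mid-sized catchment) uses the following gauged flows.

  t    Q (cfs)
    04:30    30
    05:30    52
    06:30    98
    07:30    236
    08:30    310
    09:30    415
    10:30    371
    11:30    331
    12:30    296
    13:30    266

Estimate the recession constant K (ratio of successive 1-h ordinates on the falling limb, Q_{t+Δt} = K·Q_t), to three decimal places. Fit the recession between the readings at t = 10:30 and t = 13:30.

Using the recession-limb readings at t = 10:30 and t = 13:30: Q falls from 371 to 266 cfs over 3 intervals.
K = (Q₂/Q₁)^(1/3) = (266/371)^(1/3) = 0.895.

K ≈ 0.895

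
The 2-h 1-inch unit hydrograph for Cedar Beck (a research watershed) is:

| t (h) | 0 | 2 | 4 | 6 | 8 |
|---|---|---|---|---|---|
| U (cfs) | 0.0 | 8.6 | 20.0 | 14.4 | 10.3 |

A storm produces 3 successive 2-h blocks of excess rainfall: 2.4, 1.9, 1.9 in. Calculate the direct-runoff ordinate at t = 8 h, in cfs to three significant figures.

By discrete convolution, Q_j = Σ (P_i / 1 in) · U_{j−i}.
At t = 8 h (j=4): Q = (2.4/1)·10.3 + (1.9/1)·14.4 + (1.9/1)·20.0 = 90.1 cfs.

Q ≈ 90.1 cfs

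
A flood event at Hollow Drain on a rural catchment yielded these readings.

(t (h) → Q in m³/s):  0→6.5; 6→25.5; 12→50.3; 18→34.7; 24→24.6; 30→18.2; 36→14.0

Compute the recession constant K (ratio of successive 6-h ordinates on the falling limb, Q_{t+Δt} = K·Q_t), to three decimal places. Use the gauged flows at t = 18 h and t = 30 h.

Using the recession-limb readings at t = 18 h and t = 30 h: Q falls from 34.7 to 18.2 m³/s over 2 intervals.
K = (Q₂/Q₁)^(1/2) = (18.2/34.7)^(1/2) = 0.724.

K ≈ 0.724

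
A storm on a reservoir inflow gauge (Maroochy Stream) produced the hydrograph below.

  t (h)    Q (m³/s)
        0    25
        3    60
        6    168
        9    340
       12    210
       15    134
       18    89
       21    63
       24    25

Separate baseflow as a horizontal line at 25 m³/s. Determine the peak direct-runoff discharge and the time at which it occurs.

Subtracting baseflow gives direct-runoff ordinates: 0.0, 35.0, 143.0, 315.0, 185.0, 109.0, 64.0, 38.0, 0.0 m³/s.
The maximum is 315.0 m³/s, occurring at the reading for t = 9 h.

Q_p = 315.0 m³/s at t = 9 h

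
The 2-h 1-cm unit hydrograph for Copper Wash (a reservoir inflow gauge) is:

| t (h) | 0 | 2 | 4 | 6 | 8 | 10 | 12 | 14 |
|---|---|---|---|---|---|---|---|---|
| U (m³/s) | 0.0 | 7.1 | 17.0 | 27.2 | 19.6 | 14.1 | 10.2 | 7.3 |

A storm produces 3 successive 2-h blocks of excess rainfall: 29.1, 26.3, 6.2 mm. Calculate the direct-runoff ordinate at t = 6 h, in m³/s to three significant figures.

By discrete convolution, Q_j = Σ (P_i / 10 mm) · U_{j−i}.
At t = 6 h (j=3): Q = (29.1/10)·27.2 + (26.3/10)·17.0 + (6.2/10)·7.1 = 128 m³/s.

Q ≈ 128 m³/s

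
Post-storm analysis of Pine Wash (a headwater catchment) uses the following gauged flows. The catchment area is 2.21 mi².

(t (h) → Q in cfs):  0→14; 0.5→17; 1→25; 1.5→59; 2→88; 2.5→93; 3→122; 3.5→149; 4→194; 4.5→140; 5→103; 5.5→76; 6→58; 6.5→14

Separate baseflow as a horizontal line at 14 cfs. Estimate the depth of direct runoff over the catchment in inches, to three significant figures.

Direct runoff: 0.0, 3.0, 11.0, 45.0, 74.0, 79.0, 108.0, 135.0, 180.0, 126.0, 89.0, 62.0, 44.0, 0.0 cfs; ΣQ_DR = 956.0 cfs.
V = ΣQ_DR · Δt = 956.0 × 1800 s = 1.721 × 10^6 ft³.
Over A = 2.21 mi², depth = V / A = 0.335 in.

d ≈ 0.335 in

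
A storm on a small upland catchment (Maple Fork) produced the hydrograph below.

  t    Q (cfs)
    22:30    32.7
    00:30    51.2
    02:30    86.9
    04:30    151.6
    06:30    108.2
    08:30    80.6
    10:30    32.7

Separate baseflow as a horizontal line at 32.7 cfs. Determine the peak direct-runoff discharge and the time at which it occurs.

Q_p = 118.9 cfs at t = 04:30

Subtracting baseflow gives direct-runoff ordinates: 0.0, 18.5, 54.2, 118.9, 75.5, 47.9, 0.0 cfs.
The maximum is 118.9 cfs, occurring at the reading for t = 04:30.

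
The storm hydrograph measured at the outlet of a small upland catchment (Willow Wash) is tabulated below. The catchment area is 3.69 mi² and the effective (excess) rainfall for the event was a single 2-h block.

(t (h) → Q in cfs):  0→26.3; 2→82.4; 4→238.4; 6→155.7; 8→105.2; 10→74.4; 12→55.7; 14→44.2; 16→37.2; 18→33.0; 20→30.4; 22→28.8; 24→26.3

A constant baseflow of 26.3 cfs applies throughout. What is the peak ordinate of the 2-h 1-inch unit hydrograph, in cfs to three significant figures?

Direct runoff: 0.0, 56.1, 212.1, 129.4, 78.9, 48.1, 29.4, 17.9, 10.9, 6.7, 4.1, 2.5, 0.0 cfs; ΣQ_DR = 596.1 cfs, peak = 212.1 cfs.
Runoff depth d = ΣQ_DR·Δt / A = 596.1 × 7200 / (3.69 mi²) = 0.5007 in.
The 1-inch UH is the DRH scaled by (1 in)/d, so U_p = 212.1 × 1/0.5007 = 424 cfs.

U_p ≈ 424 cfs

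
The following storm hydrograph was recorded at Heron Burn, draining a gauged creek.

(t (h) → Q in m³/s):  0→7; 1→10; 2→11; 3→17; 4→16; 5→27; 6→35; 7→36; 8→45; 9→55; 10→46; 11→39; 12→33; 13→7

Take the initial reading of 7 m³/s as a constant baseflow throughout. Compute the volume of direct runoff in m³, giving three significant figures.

V ≈ 1.03 × 10^6 m³

Direct-runoff ordinates (Q − Q_b): 0.0, 3.0, 4.0, 10.0, 9.0, 20.0, 28.0, 29.0, 38.0, 48.0, 39.0, 32.0, 26.0, 0.0 m³/s.
ΣQ_DR = 286.0 m³/s.
With Δt = 1 h = 3600 s, V = ΣQ_DR · Δt = 286.0 × 3600 = 1.03 × 10^6 m³.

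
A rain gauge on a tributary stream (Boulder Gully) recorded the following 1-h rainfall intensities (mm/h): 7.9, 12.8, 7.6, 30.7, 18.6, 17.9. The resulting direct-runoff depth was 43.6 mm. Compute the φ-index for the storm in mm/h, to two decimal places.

Only the 4 blocks with intensity above φ contribute runoff: 12.8, 30.7, 18.6, 17.9 mm/h.
Σ(I−φ)·Δt = d  ⇒  (12.8+30.7+18.6+17.9 − 4φ)·1 = 43.6
φ = (80.00 − 43.6/1) / 4 = 9.10 mm/h.

φ ≈ 9.10 mm/h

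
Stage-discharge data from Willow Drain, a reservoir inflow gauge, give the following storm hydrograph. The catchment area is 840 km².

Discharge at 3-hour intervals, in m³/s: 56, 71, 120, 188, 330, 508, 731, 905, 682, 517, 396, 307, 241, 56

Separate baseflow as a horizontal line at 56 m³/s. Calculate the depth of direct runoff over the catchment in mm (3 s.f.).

d ≈ 55.6 mm

Direct runoff: 0.0, 15.0, 64.0, 132.0, 274.0, 452.0, 675.0, 849.0, 626.0, 461.0, 340.0, 251.0, 185.0, 0.0 m³/s; ΣQ_DR = 4324 m³/s.
V = ΣQ_DR · Δt = 4324 × 10800 s = 4.670 × 10^7 m³.
Over A = 840 km², depth = V / A = 55.6 mm.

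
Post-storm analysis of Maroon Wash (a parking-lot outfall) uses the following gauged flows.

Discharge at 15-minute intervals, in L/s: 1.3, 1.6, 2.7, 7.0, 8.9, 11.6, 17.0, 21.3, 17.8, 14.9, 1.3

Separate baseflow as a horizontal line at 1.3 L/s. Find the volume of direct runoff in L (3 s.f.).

Direct-runoff ordinates (Q − Q_b): 0.0, 0.3, 1.4, 5.7, 7.6, 10.3, 15.7, 20.0, 16.5, 13.6, 0.0 L/s.
ΣQ_DR = 91.10 L/s.
With Δt = 0.25 h = 900 s, V = ΣQ_DR · Δt = 91.10 × 900 = 82000 L.

V ≈ 82000 L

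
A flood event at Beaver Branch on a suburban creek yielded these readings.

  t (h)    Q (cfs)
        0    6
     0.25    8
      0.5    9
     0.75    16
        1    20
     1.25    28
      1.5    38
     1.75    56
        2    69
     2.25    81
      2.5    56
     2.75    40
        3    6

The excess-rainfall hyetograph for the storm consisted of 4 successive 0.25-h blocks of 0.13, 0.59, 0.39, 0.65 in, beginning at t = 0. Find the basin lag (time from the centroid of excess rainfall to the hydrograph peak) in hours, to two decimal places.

t_L ≈ 1.65 h

Centroid of excess rainfall: t_c = Σ P_i·t̄_i / ΣP_i = 0.5966 h (block centres at 0.125, 0.375, 0.625, 0.875 h).
Hydrograph peak occurs at t = 2.25 h, so basin lag t_L = 2.25 − 0.5966 = 1.65 h.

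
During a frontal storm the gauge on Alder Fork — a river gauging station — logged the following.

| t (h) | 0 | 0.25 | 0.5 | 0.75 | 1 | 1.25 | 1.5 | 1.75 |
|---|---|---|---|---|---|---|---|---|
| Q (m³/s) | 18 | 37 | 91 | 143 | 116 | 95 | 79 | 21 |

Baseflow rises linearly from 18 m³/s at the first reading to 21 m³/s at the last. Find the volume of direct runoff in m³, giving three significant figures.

Direct-runoff ordinates (Q − Q_b): 0.00, 18.57, 72.14, 123.71, 96.29, 74.86, 58.43, 0.00 m³/s.
ΣQ_DR = 444.0 m³/s.
With Δt = 0.25 h = 900 s, V = ΣQ_DR · Δt = 444.0 × 900 = 4.00 × 10^5 m³.

V ≈ 4.00 × 10^5 m³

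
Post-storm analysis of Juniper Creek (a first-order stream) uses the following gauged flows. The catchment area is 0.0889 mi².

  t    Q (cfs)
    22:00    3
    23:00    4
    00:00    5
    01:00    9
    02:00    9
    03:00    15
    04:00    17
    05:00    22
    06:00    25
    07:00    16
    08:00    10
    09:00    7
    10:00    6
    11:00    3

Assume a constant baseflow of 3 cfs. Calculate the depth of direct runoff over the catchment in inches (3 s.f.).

Direct runoff: 0.0, 1.0, 2.0, 6.0, 6.0, 12.0, 14.0, 19.0, 22.0, 13.0, 7.0, 4.0, 3.0, 0.0 cfs; ΣQ_DR = 109.0 cfs.
V = ΣQ_DR · Δt = 109.0 × 3600 s = 3.924 × 10^5 ft³.
Over A = 0.0889 mi², depth = V / A = 1.90 in.

d ≈ 1.90 in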